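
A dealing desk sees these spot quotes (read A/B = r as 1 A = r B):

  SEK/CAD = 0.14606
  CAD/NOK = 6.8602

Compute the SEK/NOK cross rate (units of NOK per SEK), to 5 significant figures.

SEK/NOK = 1.0020

1 SEK × 0.14606 = 0.14606 CAD
0.14606 CAD × 6.8602 = 1.002 NOK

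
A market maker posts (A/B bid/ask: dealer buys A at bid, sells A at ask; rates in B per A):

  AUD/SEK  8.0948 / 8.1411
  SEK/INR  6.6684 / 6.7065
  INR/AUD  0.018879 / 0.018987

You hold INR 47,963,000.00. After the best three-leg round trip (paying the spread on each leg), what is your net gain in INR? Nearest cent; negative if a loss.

Net profit: INR 914,962.28

Best loop INR → AUD → SEK → INR:
INR 47,963,000.00 × 0.018879 (sell INR at bid) = AUD 905,493.48
AUD 905,493.48 × 8.0948 (sell AUD at bid) = SEK 7,329,788.60
SEK 7,329,788.60 × 6.6684 (sell SEK at bid) = INR 48,877,962.28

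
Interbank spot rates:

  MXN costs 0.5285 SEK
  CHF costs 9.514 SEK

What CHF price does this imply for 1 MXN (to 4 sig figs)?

MXN/CHF = 0.05555

1 MXN × 0.5285 = 0.5285 SEK
0.5285 SEK ÷ 9.514 = 0.0555497 CHF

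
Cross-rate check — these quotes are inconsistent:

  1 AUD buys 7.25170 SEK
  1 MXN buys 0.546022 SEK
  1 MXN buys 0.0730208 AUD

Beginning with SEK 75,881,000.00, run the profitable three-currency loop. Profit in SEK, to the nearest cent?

Profitable loop is SEK → AUD → MXN → SEK:
SEK 75,881,000.00 ÷ 7.25170 = AUD 10,463,891.23
AUD 10,463,891.23 ÷ 0.0730208 = MXN 143,300,144.97
MXN 143,300,144.97 × 0.546022 = SEK 78,245,031.75
Profit = SEK 78,245,031.75 − SEK 75,881,000.00

Profit: SEK 2,364,031.75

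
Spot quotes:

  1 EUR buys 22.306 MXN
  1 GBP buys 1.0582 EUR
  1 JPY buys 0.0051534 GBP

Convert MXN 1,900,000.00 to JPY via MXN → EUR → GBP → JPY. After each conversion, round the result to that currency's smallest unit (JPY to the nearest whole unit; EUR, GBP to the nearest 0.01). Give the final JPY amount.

MXN 1,900,000.00 ÷ 22.306 = EUR 85,178.88
EUR 85,178.88 ÷ 1.0582 = GBP 80,494.12
GBP 80,494.12 ÷ 0.0051534 = JPY 15,619,614

JPY 15,619,614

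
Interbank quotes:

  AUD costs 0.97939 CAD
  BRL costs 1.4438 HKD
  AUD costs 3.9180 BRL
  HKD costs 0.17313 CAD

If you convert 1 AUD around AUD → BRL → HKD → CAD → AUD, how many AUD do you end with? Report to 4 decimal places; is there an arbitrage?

1.0000 (no arbitrage)

Around AUD → BRL → HKD → CAD → AUD: 1 × 3.9180 × 1.4438 × 0.17313 ÷ 0.97939 = 0.999973
Product ≈ 1 (deviation 0.003%, within rounding noise).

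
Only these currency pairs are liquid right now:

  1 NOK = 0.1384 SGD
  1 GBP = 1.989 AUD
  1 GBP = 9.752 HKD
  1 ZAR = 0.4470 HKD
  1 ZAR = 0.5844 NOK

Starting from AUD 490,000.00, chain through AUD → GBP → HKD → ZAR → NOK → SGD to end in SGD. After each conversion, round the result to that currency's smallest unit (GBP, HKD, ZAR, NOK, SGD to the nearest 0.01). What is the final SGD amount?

AUD 490,000.00 ÷ 1.989 = GBP 246,354.95
GBP 246,354.95 × 9.752 = HKD 2,402,453.47
HKD 2,402,453.47 ÷ 0.4470 = ZAR 5,374,616.26
ZAR 5,374,616.26 × 0.5844 = NOK 3,140,925.74
NOK 3,140,925.74 × 0.1384 = SGD 434,704.12

SGD 434,704.12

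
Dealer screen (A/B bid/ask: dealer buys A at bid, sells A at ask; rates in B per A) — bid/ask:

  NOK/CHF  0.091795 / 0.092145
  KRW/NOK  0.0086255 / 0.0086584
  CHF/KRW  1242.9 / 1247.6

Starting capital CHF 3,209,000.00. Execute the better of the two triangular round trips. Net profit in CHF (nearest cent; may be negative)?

Best loop CHF → NOK → KRW → CHF:
CHF 3,209,000.00 ÷ 0.092145 (buy NOK at ask) = NOK 34,825,546.69
NOK 34,825,546.69 ÷ 0.0086584 (buy KRW at ask) = KRW 4,022,168,841
KRW 4,022,168,841 ÷ 1247.6 (buy CHF at ask) = CHF 3,223,925.01

Net profit: CHF 14,925.01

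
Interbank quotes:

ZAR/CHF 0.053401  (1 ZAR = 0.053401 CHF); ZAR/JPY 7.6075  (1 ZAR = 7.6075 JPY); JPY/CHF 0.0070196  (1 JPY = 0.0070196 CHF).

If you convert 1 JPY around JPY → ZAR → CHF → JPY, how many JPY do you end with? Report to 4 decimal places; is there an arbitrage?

1.0000 (no arbitrage)

Around JPY → ZAR → CHF → JPY: 1 ÷ 7.6075 × 0.053401 ÷ 0.0070196 = 0.999989
Product ≈ 1 (deviation 0.001%, within rounding noise).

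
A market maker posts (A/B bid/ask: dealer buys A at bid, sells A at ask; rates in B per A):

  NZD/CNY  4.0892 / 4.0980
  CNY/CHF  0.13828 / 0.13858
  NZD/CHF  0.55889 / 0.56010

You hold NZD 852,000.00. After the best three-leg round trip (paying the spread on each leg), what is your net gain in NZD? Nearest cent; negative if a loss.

Best loop NZD → CNY → CHF → NZD:
NZD 852,000.00 × 4.0892 (sell NZD at bid) = CNY 3,483,998.40
CNY 3,483,998.40 × 0.13828 (sell CNY at bid) = CHF 481,767.30
CHF 481,767.30 ÷ 0.56010 (buy NZD at ask) = NZD 860,145.15

Net profit: NZD 8,145.15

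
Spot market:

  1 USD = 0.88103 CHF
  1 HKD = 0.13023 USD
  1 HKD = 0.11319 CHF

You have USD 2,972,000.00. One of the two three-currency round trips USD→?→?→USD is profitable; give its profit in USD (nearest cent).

Profit: USD 40,607.01

Profitable loop is USD → CHF → HKD → USD:
USD 2,972,000.00 × 0.88103 = CHF 2,618,421.16
CHF 2,618,421.16 ÷ 0.11319 = HKD 23,132,972.52
HKD 23,132,972.52 × 0.13023 = USD 3,012,607.01
Profit = USD 3,012,607.01 − USD 2,972,000.00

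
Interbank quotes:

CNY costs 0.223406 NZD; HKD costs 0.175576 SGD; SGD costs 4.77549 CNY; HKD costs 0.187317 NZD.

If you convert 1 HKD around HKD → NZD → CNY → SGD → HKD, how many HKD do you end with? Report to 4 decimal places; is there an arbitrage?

Around HKD → NZD → CNY → SGD → HKD: 1 × 0.187317 ÷ 0.223406 ÷ 4.77549 ÷ 0.175576 = 0.999998
Product ≈ 1 (deviation 0.000%, within rounding noise).

1.0000 (no arbitrage)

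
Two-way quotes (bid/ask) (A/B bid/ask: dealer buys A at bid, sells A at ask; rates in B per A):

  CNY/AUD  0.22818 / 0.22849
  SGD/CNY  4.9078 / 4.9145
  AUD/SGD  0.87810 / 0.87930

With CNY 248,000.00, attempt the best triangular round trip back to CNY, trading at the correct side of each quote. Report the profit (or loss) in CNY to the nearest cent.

Best loop CNY → SGD → AUD → CNY:
CNY 248,000.00 ÷ 4.9145 (buy SGD at ask) = SGD 50,462.92
SGD 50,462.92 ÷ 0.87930 (buy AUD at ask) = AUD 57,389.87
AUD 57,389.87 ÷ 0.22849 (buy CNY at ask) = CNY 251,170.18

Net profit: CNY 3,170.18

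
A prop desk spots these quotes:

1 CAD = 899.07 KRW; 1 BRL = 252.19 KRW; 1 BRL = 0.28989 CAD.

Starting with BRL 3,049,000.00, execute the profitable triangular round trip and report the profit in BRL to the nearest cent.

Profit: BRL 102,057.32

Profitable loop is BRL → CAD → KRW → BRL:
BRL 3,049,000.00 × 0.28989 = CAD 883,874.61
CAD 883,874.61 × 899.07 = KRW 794,665,146
KRW 794,665,146 ÷ 252.19 = BRL 3,151,057.32
Profit = BRL 3,151,057.32 − BRL 3,049,000.00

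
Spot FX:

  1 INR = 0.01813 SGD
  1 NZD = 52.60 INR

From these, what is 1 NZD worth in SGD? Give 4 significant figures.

NZD/SGD = 0.9536

1 NZD × 52.60 = 52.6 INR
52.6 INR × 0.01813 = 0.953638 SGD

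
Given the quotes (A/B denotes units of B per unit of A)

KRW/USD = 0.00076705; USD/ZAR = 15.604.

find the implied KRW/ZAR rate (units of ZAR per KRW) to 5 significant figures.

KRW/ZAR = 0.011969

1 KRW × 0.00076705 = 0.00076705 USD
0.00076705 USD × 15.604 = 0.011969 ZAR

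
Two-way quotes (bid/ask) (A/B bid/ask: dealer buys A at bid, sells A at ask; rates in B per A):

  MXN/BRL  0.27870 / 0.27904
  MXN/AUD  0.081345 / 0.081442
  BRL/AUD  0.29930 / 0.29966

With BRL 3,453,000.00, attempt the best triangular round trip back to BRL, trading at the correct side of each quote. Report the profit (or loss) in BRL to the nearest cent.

Net profit: BRL 83,647.97

Best loop BRL → AUD → MXN → BRL:
BRL 3,453,000.00 × 0.29930 (sell BRL at bid) = AUD 1,033,482.90
AUD 1,033,482.90 ÷ 0.081442 (buy MXN at ask) = MXN 12,689,802.56
MXN 12,689,802.56 × 0.27870 (sell MXN at bid) = BRL 3,536,647.97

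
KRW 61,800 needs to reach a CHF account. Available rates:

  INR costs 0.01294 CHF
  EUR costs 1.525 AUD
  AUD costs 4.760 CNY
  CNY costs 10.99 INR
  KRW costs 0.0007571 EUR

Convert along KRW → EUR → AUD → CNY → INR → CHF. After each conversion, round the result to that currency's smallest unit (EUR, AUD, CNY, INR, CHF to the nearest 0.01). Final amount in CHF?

KRW 61,800 × 0.0007571 = EUR 46.79
EUR 46.79 × 1.525 = AUD 71.35
AUD 71.35 × 4.760 = CNY 339.63
CNY 339.63 × 10.99 = INR 3,732.53
INR 3,732.53 × 0.01294 = CHF 48.30

CHF 48.30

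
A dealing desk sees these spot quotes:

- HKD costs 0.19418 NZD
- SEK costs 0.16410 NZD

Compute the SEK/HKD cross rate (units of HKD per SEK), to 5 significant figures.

1 SEK × 0.16410 = 0.1641 NZD
0.1641 NZD ÷ 0.19418 = 0.845092 HKD

SEK/HKD = 0.84509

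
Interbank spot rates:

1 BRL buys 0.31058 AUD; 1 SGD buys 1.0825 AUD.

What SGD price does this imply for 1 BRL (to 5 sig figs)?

BRL/SGD = 0.28691

1 BRL × 0.31058 = 0.31058 AUD
0.31058 AUD ÷ 1.0825 = 0.28691 SGD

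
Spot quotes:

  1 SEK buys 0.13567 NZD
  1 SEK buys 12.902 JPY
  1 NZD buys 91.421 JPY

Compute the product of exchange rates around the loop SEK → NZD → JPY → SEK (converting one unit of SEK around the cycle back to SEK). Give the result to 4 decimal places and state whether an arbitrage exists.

Around SEK → NZD → JPY → SEK: 1 × 0.13567 × 91.421 ÷ 12.902 = 0.961331
Product < 1; profitable direction is SEK → JPY → NZD → SEK.

0.9613 (arbitrage exists)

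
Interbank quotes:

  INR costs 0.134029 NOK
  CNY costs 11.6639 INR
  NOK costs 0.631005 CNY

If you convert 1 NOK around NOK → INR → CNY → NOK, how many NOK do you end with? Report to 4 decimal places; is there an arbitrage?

1.0137 (arbitrage exists)

Around NOK → INR → CNY → NOK: 1 ÷ 0.134029 ÷ 11.6639 ÷ 0.631005 = 1.013735
Product > 1; profitable direction is NOK → INR → CNY → NOK.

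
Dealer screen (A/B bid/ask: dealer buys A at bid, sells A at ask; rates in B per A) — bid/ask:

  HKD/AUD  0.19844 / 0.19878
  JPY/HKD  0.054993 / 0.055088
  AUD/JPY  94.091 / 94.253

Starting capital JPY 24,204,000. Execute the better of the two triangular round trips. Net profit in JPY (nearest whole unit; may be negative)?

Net profit: JPY 648,602

Best loop JPY → HKD → AUD → JPY:
JPY 24,204,000 × 0.054993 (sell JPY at bid) = HKD 1,331,050.57
HKD 1,331,050.57 × 0.19844 (sell HKD at bid) = AUD 264,133.68
AUD 264,133.68 × 94.091 (sell AUD at bid) = JPY 24,852,602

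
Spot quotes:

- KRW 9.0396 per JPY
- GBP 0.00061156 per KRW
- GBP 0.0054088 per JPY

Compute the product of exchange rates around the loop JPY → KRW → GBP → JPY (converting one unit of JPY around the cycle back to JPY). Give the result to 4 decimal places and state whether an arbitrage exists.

1.0221 (arbitrage exists)

Around JPY → KRW → GBP → JPY: 1 × 9.0396 × 0.00061156 ÷ 0.0054088 = 1.022086
Product > 1; profitable direction is JPY → KRW → GBP → JPY.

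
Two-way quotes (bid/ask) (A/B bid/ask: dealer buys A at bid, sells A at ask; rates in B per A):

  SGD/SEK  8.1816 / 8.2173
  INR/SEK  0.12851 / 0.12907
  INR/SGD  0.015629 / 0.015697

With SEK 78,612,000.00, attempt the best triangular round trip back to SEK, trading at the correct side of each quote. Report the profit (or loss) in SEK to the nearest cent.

Net result: SEK -290,685.44 (no profitable arbitrage after spreads)

Best loop SEK → SGD → INR → SEK:
SEK 78,612,000.00 ÷ 8.2173 (buy SGD at ask) = SGD 9,566,645.98
SGD 9,566,645.98 ÷ 0.015697 (buy INR at ask) = INR 609,456,964.94
INR 609,456,964.94 × 0.12851 (sell INR at bid) = SEK 78,321,314.56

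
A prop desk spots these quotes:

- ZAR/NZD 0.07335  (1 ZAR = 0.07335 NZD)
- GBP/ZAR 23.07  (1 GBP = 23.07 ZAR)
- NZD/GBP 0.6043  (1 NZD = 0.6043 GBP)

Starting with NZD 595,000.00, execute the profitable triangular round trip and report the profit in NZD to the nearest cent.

Profit: NZD 13,439.32

Profitable loop is NZD → GBP → ZAR → NZD:
NZD 595,000.00 × 0.6043 = GBP 359,558.50
GBP 359,558.50 × 23.07 = ZAR 8,295,014.59
ZAR 8,295,014.59 × 0.07335 = NZD 608,439.32
Profit = NZD 608,439.32 − NZD 595,000.00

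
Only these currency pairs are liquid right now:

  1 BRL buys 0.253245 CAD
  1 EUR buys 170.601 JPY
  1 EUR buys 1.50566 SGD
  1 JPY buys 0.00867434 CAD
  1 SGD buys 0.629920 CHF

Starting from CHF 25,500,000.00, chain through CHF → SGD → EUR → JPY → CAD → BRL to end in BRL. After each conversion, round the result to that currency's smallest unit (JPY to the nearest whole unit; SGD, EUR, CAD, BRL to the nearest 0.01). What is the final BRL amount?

BRL 157,110,425.12

CHF 25,500,000.00 ÷ 0.629920 = SGD 40,481,330.96
SGD 40,481,330.96 ÷ 1.50566 = EUR 26,886,103.74
EUR 26,886,103.74 × 170.601 = JPY 4,586,796,184
JPY 4,586,796,184 × 0.00867434 = CAD 39,787,429.61
CAD 39,787,429.61 ÷ 0.253245 = BRL 157,110,425.12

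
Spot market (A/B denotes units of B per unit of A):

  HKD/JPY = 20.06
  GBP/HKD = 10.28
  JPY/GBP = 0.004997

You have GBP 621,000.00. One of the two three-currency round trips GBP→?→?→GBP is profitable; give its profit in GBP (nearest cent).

Profit: GBP 18,918.98

Profitable loop is GBP → HKD → JPY → GBP:
GBP 621,000.00 × 10.28 = HKD 6,383,880.00
HKD 6,383,880.00 × 20.06 = JPY 128,060,633
JPY 128,060,633 × 0.004997 = GBP 639,918.98
Profit = GBP 639,918.98 − GBP 621,000.00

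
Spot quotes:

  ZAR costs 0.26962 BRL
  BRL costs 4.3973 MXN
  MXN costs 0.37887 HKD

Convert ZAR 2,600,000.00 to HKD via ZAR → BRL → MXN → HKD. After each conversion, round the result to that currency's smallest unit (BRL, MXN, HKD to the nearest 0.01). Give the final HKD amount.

HKD 1,167,889.53

ZAR 2,600,000.00 × 0.26962 = BRL 701,012.00
BRL 701,012.00 × 4.3973 = MXN 3,082,560.07
MXN 3,082,560.07 × 0.37887 = HKD 1,167,889.53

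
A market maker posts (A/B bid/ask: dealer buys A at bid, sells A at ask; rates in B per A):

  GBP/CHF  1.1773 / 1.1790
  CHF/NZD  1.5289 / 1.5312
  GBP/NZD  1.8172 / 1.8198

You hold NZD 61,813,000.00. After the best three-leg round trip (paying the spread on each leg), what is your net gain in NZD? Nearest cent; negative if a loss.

Net profit: NZD 407,976.77

Best loop NZD → CHF → GBP → NZD:
NZD 61,813,000.00 ÷ 1.5312 (buy CHF at ask) = CHF 40,368,991.64
CHF 40,368,991.64 ÷ 1.1790 (buy GBP at ask) = GBP 34,240,026.84
GBP 34,240,026.84 × 1.8172 (sell GBP at bid) = NZD 62,220,976.77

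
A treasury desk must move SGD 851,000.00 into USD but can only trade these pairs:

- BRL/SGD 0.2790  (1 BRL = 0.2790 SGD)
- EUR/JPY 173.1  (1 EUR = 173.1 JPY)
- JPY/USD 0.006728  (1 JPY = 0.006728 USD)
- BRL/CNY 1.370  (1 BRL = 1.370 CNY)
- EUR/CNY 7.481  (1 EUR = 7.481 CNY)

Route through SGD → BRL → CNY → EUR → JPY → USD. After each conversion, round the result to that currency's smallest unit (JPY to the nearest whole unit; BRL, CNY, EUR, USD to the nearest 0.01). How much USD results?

USD 650,532.98

SGD 851,000.00 ÷ 0.2790 = BRL 3,050,179.21
BRL 3,050,179.21 × 1.370 = CNY 4,178,745.52
CNY 4,178,745.52 ÷ 7.481 = EUR 558,581.14
EUR 558,581.14 × 173.1 = JPY 96,690,395
JPY 96,690,395 × 0.006728 = USD 650,532.98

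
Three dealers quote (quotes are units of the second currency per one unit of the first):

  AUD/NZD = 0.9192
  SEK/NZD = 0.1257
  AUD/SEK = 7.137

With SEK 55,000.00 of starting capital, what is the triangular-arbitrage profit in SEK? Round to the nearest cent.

Profit: SEK 1,353.61

Profitable loop is SEK → AUD → NZD → SEK:
SEK 55,000.00 ÷ 7.137 = AUD 7,706.32
AUD 7,706.32 × 0.9192 = NZD 7,083.65
NZD 7,083.65 ÷ 0.1257 = SEK 56,353.61
Profit = SEK 56,353.61 − SEK 55,000.00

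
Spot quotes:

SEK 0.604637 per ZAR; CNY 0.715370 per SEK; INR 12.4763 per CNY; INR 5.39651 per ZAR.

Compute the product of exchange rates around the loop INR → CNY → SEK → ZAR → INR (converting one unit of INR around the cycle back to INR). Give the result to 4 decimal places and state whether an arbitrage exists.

Around INR → CNY → SEK → ZAR → INR: 1 ÷ 12.4763 ÷ 0.715370 ÷ 0.604637 × 5.39651 = 1.000004
Product ≈ 1 (deviation 0.000%, within rounding noise).

1.0000 (no arbitrage)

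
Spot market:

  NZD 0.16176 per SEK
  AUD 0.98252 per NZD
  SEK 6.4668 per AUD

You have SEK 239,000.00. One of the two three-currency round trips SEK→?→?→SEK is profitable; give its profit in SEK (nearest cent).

Profit: SEK 6,640.44

Profitable loop is SEK → NZD → AUD → SEK:
SEK 239,000.00 × 0.16176 = NZD 38,660.64
NZD 38,660.64 × 0.98252 = AUD 37,984.85
AUD 37,984.85 × 6.4668 = SEK 245,640.44
Profit = SEK 245,640.44 − SEK 239,000.00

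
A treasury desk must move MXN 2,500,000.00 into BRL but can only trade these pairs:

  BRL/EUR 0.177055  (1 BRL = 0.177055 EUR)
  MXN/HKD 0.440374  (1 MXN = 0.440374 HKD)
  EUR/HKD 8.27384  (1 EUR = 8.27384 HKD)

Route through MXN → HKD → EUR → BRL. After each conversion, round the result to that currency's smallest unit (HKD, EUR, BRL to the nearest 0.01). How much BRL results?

MXN 2,500,000.00 × 0.440374 = HKD 1,100,935.00
HKD 1,100,935.00 ÷ 8.27384 = EUR 133,062.16
EUR 133,062.16 ÷ 0.177055 = BRL 751,530.09

BRL 751,530.09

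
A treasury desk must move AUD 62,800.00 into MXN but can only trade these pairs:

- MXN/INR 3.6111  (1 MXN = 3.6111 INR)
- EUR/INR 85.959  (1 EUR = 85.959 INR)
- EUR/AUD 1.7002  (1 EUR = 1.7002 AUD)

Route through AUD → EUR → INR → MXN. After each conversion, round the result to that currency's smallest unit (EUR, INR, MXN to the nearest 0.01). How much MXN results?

AUD 62,800.00 ÷ 1.7002 = EUR 36,936.83
EUR 36,936.83 × 85.959 = INR 3,175,052.97
INR 3,175,052.97 ÷ 3.6111 = MXN 879,248.14

MXN 879,248.14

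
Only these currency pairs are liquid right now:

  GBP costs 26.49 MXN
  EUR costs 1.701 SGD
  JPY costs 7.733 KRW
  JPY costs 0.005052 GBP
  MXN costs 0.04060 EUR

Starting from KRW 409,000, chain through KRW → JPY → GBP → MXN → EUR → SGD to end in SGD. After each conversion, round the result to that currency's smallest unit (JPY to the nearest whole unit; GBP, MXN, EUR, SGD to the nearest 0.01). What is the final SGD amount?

KRW 409,000 ÷ 7.733 = JPY 52,890
JPY 52,890 × 0.005052 = GBP 267.20
GBP 267.20 × 26.49 = MXN 7,078.13
MXN 7,078.13 × 0.04060 = EUR 287.37
EUR 287.37 × 1.701 = SGD 488.82

SGD 488.82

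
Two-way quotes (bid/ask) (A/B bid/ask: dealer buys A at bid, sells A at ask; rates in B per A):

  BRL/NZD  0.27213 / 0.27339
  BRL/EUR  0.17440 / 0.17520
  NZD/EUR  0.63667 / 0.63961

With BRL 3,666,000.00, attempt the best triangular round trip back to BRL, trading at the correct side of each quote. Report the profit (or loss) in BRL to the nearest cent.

Net result: BRL -9,706.33 (no profitable arbitrage after spreads)

Best loop BRL → EUR → NZD → BRL:
BRL 3,666,000.00 × 0.17440 (sell BRL at bid) = EUR 639,350.40
EUR 639,350.40 ÷ 0.63961 (buy NZD at ask) = NZD 999,594.13
NZD 999,594.13 ÷ 0.27339 (buy BRL at ask) = BRL 3,656,293.67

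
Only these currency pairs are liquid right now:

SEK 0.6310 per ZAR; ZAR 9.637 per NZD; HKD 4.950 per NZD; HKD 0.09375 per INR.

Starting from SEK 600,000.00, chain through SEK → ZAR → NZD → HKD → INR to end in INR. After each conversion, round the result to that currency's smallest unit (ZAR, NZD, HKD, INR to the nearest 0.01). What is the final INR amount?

INR 5,209,714.77

SEK 600,000.00 ÷ 0.6310 = ZAR 950,871.63
ZAR 950,871.63 ÷ 9.637 = NZD 98,668.84
NZD 98,668.84 × 4.950 = HKD 488,410.76
HKD 488,410.76 ÷ 0.09375 = INR 5,209,714.77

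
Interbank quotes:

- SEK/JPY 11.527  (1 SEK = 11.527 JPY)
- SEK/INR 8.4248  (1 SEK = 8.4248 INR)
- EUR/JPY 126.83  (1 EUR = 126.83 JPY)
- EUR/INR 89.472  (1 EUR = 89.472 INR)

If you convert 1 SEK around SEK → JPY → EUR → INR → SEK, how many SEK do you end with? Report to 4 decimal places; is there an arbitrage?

0.9652 (arbitrage exists)

Around SEK → JPY → EUR → INR → SEK: 1 × 11.527 ÷ 126.83 × 89.472 ÷ 8.4248 = 0.965210
Product < 1; profitable direction is SEK → INR → EUR → JPY → SEK.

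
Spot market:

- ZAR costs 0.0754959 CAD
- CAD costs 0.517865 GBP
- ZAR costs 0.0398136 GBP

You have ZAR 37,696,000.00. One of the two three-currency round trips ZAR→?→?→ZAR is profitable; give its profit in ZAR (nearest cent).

Profitable loop is ZAR → GBP → CAD → ZAR:
ZAR 37,696,000.00 × 0.0398136 = GBP 1,500,813.47
GBP 1,500,813.47 ÷ 0.517865 = CAD 2,898,078.58
CAD 2,898,078.58 ÷ 0.0754959 = ZAR 38,387,231.40
Profit = ZAR 38,387,231.40 − ZAR 37,696,000.00

Profit: ZAR 691,231.40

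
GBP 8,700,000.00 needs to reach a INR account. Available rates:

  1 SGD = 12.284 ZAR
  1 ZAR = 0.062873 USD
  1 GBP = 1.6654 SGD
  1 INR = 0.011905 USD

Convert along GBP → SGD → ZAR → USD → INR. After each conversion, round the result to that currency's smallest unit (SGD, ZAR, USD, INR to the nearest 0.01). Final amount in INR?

GBP 8,700,000.00 × 1.6654 = SGD 14,488,980.00
SGD 14,488,980.00 × 12.284 = ZAR 177,982,630.32
ZAR 177,982,630.32 × 0.062873 = USD 11,190,301.92
USD 11,190,301.92 ÷ 0.011905 = INR 939,966,561.95

INR 939,966,561.95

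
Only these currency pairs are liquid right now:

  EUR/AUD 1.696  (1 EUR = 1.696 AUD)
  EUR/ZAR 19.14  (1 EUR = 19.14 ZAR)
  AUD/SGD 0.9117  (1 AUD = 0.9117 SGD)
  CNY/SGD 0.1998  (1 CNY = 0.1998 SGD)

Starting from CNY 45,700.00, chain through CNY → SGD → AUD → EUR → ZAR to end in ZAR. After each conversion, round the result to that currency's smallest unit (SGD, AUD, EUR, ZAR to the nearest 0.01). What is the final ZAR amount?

ZAR 113,025.34

CNY 45,700.00 × 0.1998 = SGD 9,130.86
SGD 9,130.86 ÷ 0.9117 = AUD 10,015.20
AUD 10,015.20 ÷ 1.696 = EUR 5,905.19
EUR 5,905.19 × 19.14 = ZAR 113,025.34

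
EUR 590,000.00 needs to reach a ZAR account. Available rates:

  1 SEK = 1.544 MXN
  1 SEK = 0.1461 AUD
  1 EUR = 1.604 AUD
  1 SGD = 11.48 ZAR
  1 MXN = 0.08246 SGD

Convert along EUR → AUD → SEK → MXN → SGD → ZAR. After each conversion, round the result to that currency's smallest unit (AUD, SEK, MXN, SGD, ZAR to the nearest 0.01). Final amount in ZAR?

EUR 590,000.00 × 1.604 = AUD 946,360.00
AUD 946,360.00 ÷ 0.1461 = SEK 6,477,481.18
SEK 6,477,481.18 × 1.544 = MXN 10,001,230.94
MXN 10,001,230.94 × 0.08246 = SGD 824,701.50
SGD 824,701.50 × 11.48 = ZAR 9,467,573.22

ZAR 9,467,573.22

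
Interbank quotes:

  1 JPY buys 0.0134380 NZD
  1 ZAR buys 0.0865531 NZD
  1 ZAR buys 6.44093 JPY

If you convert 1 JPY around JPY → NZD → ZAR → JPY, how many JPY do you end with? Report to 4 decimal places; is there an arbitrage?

1.0000 (no arbitrage)

Around JPY → NZD → ZAR → JPY: 1 × 0.0134380 ÷ 0.0865531 × 6.44093 = 1.000001
Product ≈ 1 (deviation 0.000%, within rounding noise).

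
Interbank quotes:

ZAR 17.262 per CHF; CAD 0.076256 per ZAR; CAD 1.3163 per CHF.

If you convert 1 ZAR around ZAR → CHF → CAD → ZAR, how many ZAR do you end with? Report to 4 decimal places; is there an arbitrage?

1.0000 (no arbitrage)

Around ZAR → CHF → CAD → ZAR: 1 ÷ 17.262 × 1.3163 ÷ 0.076256 = 0.999976
Product ≈ 1 (deviation 0.002%, within rounding noise).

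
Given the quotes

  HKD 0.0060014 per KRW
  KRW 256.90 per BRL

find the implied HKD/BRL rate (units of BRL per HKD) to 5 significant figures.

HKD/BRL = 0.64861

1 HKD ÷ 0.0060014 = 166.628 KRW
166.628 KRW ÷ 256.90 = 0.64861 BRL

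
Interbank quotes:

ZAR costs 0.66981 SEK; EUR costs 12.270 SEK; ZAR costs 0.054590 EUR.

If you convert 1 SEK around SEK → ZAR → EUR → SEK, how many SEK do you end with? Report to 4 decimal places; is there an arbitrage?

Around SEK → ZAR → EUR → SEK: 1 ÷ 0.66981 × 0.054590 × 12.270 = 1.000014
Product ≈ 1 (deviation 0.001%, within rounding noise).

1.0000 (no arbitrage)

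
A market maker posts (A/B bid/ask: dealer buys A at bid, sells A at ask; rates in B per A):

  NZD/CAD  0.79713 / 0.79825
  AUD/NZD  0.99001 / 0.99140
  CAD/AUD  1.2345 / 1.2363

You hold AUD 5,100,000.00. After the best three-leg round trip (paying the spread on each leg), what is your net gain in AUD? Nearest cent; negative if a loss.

Best loop AUD → CAD → NZD → AUD:
AUD 5,100,000.00 ÷ 1.2363 (buy CAD at ask) = CAD 4,125,212.33
CAD 4,125,212.33 ÷ 0.79825 (buy NZD at ask) = NZD 5,167,820.02
NZD 5,167,820.02 ÷ 0.99140 (buy AUD at ask) = AUD 5,212,648.79

Net profit: AUD 112,648.79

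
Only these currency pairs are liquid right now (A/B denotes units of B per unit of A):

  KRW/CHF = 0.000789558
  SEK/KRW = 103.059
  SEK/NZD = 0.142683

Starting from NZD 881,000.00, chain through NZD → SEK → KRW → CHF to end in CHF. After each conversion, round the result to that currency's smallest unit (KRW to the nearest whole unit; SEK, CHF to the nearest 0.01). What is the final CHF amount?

CHF 502,427.77

NZD 881,000.00 ÷ 0.142683 = SEK 6,174,526.75
SEK 6,174,526.75 × 103.059 = KRW 636,340,552
KRW 636,340,552 × 0.000789558 = CHF 502,427.77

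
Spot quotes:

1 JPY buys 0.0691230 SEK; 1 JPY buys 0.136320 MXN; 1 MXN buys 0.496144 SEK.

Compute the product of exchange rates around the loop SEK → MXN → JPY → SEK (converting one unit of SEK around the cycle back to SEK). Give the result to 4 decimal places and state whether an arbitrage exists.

Around SEK → MXN → JPY → SEK: 1 ÷ 0.496144 ÷ 0.136320 × 0.0691230 = 1.022010
Product > 1; profitable direction is SEK → MXN → JPY → SEK.

1.0220 (arbitrage exists)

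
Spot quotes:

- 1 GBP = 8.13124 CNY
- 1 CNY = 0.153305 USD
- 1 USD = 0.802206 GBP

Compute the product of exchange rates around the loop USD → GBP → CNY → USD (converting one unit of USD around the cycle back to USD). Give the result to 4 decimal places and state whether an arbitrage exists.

1.0000 (no arbitrage)

Around USD → GBP → CNY → USD: 1 × 0.802206 × 8.13124 × 0.153305 = 0.999998
Product ≈ 1 (deviation 0.000%, within rounding noise).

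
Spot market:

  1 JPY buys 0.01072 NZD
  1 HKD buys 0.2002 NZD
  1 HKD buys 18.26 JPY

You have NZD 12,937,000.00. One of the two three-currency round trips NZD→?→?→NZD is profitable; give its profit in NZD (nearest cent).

Profit: NZD 294,287.09

Profitable loop is NZD → JPY → HKD → NZD:
NZD 12,937,000.00 ÷ 0.01072 = JPY 1,206,809,701
JPY 1,206,809,701 ÷ 18.26 = HKD 66,090,345.10
HKD 66,090,345.10 × 0.2002 = NZD 13,231,287.09
Profit = NZD 13,231,287.09 − NZD 12,937,000.00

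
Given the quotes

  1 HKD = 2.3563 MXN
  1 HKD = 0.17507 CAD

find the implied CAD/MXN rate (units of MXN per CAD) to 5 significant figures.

1 CAD ÷ 0.17507 = 5.712 HKD
5.712 HKD × 2.3563 = 13.4592 MXN

CAD/MXN = 13.459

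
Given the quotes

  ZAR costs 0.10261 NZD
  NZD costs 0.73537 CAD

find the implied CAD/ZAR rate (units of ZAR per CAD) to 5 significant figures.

CAD/ZAR = 13.253

1 CAD ÷ 0.73537 = 1.35986 NZD
1.35986 NZD ÷ 0.10261 = 13.2527 ZAR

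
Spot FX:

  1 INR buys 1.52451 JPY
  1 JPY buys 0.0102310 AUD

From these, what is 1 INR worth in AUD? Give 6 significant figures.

1 INR × 1.52451 = 1.52451 JPY
1.52451 JPY × 0.0102310 = 0.0155973 AUD

INR/AUD = 0.0155973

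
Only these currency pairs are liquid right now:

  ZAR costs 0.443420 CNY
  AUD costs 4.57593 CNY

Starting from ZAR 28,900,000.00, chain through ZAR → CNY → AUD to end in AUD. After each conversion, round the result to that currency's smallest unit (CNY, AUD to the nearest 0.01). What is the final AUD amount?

AUD 2,800,488.21

ZAR 28,900,000.00 × 0.443420 = CNY 12,814,838.00
CNY 12,814,838.00 ÷ 4.57593 = AUD 2,800,488.21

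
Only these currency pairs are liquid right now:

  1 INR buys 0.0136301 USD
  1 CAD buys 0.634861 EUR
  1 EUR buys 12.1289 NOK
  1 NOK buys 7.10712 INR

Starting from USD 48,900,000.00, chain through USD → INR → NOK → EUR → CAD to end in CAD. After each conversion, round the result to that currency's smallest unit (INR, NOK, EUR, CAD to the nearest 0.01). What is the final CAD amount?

CAD 65,556,552.14

USD 48,900,000.00 ÷ 0.0136301 = INR 3,587,647,926.28
INR 3,587,647,926.28 ÷ 7.10712 = NOK 504,796,306.56
NOK 504,796,306.56 ÷ 12.1289 = EUR 41,619,298.25
EUR 41,619,298.25 ÷ 0.634861 = CAD 65,556,552.14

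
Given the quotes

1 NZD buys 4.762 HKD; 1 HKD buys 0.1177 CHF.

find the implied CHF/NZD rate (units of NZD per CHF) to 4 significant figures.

CHF/NZD = 1.784

1 CHF ÷ 0.1177 = 8.49618 HKD
8.49618 HKD ÷ 4.762 = 1.78416 NZD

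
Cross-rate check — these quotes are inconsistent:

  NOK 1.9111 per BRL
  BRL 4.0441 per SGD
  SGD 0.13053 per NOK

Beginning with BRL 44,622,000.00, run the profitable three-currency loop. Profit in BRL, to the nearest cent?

Profit: BRL 393,768.47

Profitable loop is BRL → NOK → SGD → BRL:
BRL 44,622,000.00 × 1.9111 = NOK 85,277,104.20
NOK 85,277,104.20 × 0.13053 = SGD 11,131,220.41
SGD 11,131,220.41 × 4.0441 = BRL 45,015,768.47
Profit = BRL 45,015,768.47 − BRL 44,622,000.00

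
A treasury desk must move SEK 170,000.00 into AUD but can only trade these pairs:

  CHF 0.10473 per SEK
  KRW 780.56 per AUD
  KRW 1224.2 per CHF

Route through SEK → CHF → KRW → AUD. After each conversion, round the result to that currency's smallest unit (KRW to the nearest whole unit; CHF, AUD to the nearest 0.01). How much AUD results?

SEK 170,000.00 × 0.10473 = CHF 17,804.10
CHF 17,804.10 × 1224.2 = KRW 21,795,779
KRW 21,795,779 ÷ 780.56 = AUD 27,923.26

AUD 27,923.26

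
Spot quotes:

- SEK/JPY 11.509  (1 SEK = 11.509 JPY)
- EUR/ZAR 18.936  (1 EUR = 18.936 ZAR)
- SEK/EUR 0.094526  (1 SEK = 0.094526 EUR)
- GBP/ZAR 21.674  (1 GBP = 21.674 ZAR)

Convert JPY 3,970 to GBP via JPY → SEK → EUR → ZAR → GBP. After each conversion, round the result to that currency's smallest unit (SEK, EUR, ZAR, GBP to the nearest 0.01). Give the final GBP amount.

JPY 3,970 ÷ 11.509 = SEK 344.95
SEK 344.95 × 0.094526 = EUR 32.61
EUR 32.61 × 18.936 = ZAR 617.50
ZAR 617.50 ÷ 21.674 = GBP 28.49

GBP 28.49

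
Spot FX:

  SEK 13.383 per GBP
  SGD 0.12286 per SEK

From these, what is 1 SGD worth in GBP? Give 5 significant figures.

SGD/GBP = 0.60819

1 SGD ÷ 0.12286 = 8.13935 SEK
8.13935 SEK ÷ 13.383 = 0.608185 GBP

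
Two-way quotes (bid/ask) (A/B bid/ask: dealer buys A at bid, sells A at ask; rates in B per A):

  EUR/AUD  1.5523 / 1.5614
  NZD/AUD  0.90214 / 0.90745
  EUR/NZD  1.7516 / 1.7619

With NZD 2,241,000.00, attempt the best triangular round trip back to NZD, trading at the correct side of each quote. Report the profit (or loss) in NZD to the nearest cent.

Net profit: NZD 26,966.09

Best loop NZD → AUD → EUR → NZD:
NZD 2,241,000.00 × 0.90214 (sell NZD at bid) = AUD 2,021,695.74
AUD 2,021,695.74 ÷ 1.5614 (buy EUR at ask) = EUR 1,294,796.81
EUR 1,294,796.81 × 1.7516 (sell EUR at bid) = NZD 2,267,966.09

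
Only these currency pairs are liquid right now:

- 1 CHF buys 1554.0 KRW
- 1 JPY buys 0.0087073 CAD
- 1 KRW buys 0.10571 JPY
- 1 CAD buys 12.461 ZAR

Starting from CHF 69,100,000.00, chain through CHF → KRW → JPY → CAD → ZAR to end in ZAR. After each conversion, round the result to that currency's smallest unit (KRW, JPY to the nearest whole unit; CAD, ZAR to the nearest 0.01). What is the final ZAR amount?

ZAR 1,231,633,628.96

CHF 69,100,000.00 × 1554.0 = KRW 107,381,400,000
KRW 107,381,400,000 × 0.10571 = JPY 11,351,287,794
JPY 11,351,287,794 × 0.0087073 = CAD 98,839,068.21
CAD 98,839,068.21 × 12.461 = ZAR 1,231,633,628.96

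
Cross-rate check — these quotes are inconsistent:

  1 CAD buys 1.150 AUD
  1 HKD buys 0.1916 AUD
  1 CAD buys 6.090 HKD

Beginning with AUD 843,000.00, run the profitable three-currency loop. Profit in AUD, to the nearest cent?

Profit: AUD 12,347.38

Profitable loop is AUD → CAD → HKD → AUD:
AUD 843,000.00 ÷ 1.150 = CAD 733,043.48
CAD 733,043.48 × 6.090 = HKD 4,464,234.78
HKD 4,464,234.78 × 0.1916 = AUD 855,347.38
Profit = AUD 855,347.38 − AUD 843,000.00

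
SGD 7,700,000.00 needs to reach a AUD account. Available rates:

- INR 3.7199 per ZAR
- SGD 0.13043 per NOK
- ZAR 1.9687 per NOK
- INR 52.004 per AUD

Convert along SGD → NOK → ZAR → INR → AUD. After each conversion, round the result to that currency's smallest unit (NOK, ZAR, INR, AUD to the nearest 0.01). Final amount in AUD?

SGD 7,700,000.00 ÷ 0.13043 = NOK 59,035,497.97
NOK 59,035,497.97 × 1.9687 = ZAR 116,223,184.85
ZAR 116,223,184.85 × 3.7199 = INR 432,338,625.32
INR 432,338,625.32 ÷ 52.004 = AUD 8,313,564.83

AUD 8,313,564.83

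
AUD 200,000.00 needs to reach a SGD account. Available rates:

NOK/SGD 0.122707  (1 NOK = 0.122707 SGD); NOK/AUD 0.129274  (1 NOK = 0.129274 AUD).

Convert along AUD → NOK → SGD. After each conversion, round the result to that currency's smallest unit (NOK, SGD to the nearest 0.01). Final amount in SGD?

AUD 200,000.00 ÷ 0.129274 = NOK 1,547,101.51
NOK 1,547,101.51 × 0.122707 = SGD 189,840.18

SGD 189,840.18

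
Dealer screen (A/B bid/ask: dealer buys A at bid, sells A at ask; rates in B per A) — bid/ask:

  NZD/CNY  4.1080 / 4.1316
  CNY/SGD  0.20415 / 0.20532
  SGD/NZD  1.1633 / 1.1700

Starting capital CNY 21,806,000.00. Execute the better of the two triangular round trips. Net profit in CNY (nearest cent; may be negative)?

Best loop CNY → NZD → SGD → CNY:
CNY 21,806,000.00 ÷ 4.1316 (buy NZD at ask) = NZD 5,277,858.46
NZD 5,277,858.46 ÷ 1.1700 (buy SGD at ask) = SGD 4,510,990.13
SGD 4,510,990.13 ÷ 0.20532 (buy CNY at ask) = CNY 21,970,534.45

Net profit: CNY 164,534.45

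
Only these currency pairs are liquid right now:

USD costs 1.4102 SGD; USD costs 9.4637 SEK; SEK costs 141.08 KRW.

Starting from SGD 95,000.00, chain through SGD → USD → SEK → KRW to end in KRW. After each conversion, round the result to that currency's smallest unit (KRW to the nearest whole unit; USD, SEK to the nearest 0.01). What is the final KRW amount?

SGD 95,000.00 ÷ 1.4102 = USD 67,366.33
USD 67,366.33 × 9.4637 = SEK 637,534.74
SEK 637,534.74 × 141.08 = KRW 89,943,401

KRW 89,943,401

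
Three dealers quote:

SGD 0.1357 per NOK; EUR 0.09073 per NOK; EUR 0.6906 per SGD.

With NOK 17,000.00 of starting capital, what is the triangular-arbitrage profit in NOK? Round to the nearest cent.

Profit: NOK 559.19

Profitable loop is NOK → SGD → EUR → NOK:
NOK 17,000.00 × 0.1357 = SGD 2,306.90
SGD 2,306.90 × 0.6906 = EUR 1,593.15
EUR 1,593.15 ÷ 0.09073 = NOK 17,559.19
Profit = NOK 17,559.19 − NOK 17,000.00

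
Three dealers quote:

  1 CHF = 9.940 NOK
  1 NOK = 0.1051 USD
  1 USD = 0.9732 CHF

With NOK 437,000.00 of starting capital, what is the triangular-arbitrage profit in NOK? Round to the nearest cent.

Profitable loop is NOK → USD → CHF → NOK:
NOK 437,000.00 × 0.1051 = USD 45,928.70
USD 45,928.70 × 0.9732 = CHF 44,697.81
CHF 44,697.81 × 9.940 = NOK 444,296.24
Profit = NOK 444,296.24 − NOK 437,000.00

Profit: NOK 7,296.24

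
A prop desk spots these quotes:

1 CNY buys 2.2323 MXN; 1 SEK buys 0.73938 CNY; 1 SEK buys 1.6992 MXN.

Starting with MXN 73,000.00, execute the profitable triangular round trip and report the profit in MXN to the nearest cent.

Profitable loop is MXN → CNY → SEK → MXN:
MXN 73,000.00 ÷ 2.2323 = CNY 32,701.70
CNY 32,701.70 ÷ 0.73938 = SEK 44,228.54
SEK 44,228.54 × 1.6992 = MXN 75,153.13
Profit = MXN 75,153.13 − MXN 73,000.00

Profit: MXN 2,153.13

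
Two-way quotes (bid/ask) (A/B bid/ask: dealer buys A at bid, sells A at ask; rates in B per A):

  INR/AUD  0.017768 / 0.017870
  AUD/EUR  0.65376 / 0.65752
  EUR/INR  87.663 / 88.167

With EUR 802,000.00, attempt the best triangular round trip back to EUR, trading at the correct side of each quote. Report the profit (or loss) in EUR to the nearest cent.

Net profit: EUR 14,671.85

Best loop EUR → INR → AUD → EUR:
EUR 802,000.00 × 87.663 (sell EUR at bid) = INR 70,305,726.00
INR 70,305,726.00 × 0.017768 (sell INR at bid) = AUD 1,249,192.14
AUD 1,249,192.14 × 0.65376 (sell AUD at bid) = EUR 816,671.85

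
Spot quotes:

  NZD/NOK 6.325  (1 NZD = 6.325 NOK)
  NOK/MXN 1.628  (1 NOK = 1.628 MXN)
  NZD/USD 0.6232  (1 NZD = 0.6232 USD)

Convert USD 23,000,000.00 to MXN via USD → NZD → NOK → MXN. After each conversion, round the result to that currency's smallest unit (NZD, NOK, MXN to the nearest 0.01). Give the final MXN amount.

MXN 380,027,760.00

USD 23,000,000.00 ÷ 0.6232 = NZD 36,906,290.12
NZD 36,906,290.12 × 6.325 = NOK 233,432,285.01
NOK 233,432,285.01 × 1.628 = MXN 380,027,760.00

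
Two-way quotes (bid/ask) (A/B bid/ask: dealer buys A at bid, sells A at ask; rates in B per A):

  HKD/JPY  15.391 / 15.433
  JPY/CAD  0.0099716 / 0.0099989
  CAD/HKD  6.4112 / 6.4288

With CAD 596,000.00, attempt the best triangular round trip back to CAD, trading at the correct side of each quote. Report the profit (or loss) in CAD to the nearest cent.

Best loop CAD → JPY → HKD → CAD:
CAD 596,000.00 ÷ 0.0099989 (buy JPY at ask) = JPY 59,606,557
JPY 59,606,557 ÷ 15.433 (buy HKD at ask) = HKD 3,862,279.32
HKD 3,862,279.32 ÷ 6.4288 (buy CAD at ask) = CAD 600,777.64

Net profit: CAD 4,777.64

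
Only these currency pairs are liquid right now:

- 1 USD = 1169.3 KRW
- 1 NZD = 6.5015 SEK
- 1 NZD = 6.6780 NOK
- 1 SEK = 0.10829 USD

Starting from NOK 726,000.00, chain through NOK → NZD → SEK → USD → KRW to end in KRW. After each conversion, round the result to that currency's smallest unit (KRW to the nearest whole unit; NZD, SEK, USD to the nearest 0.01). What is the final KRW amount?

KRW 89,498,970

NOK 726,000.00 ÷ 6.6780 = NZD 108,715.18
NZD 108,715.18 × 6.5015 = SEK 706,811.74
SEK 706,811.74 × 0.10829 = USD 76,540.64
USD 76,540.64 × 1169.3 = KRW 89,498,970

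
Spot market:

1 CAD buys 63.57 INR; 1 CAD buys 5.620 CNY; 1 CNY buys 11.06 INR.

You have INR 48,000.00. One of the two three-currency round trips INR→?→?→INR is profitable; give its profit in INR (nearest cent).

Profit: INR 1,091.01

Profitable loop is INR → CNY → CAD → INR:
INR 48,000.00 ÷ 11.06 = CNY 4,339.96
CNY 4,339.96 ÷ 5.620 = CAD 772.24
CAD 772.24 × 63.57 = INR 49,091.01
Profit = INR 49,091.01 − INR 48,000.00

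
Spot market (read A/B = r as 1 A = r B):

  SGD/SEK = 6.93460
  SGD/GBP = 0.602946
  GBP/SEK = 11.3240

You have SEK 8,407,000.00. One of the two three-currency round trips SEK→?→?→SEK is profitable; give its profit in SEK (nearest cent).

Profitable loop is SEK → GBP → SGD → SEK:
SEK 8,407,000.00 ÷ 11.3240 = GBP 742,405.51
GBP 742,405.51 ÷ 0.602946 = SGD 1,231,296.85
SGD 1,231,296.85 × 6.93460 = SEK 8,538,551.13
Profit = SEK 8,538,551.13 − SEK 8,407,000.00

Profit: SEK 131,551.13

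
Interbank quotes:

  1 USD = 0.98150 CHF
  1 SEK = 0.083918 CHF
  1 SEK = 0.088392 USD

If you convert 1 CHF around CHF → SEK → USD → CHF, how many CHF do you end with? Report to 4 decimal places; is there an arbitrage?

Around CHF → SEK → USD → CHF: 1 ÷ 0.083918 × 0.088392 × 0.98150 = 1.033828
Product > 1; profitable direction is CHF → SEK → USD → CHF.

1.0338 (arbitrage exists)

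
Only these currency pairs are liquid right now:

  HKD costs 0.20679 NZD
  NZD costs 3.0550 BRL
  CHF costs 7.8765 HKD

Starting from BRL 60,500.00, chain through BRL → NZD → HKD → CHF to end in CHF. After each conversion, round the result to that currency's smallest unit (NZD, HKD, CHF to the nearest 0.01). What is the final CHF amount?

CHF 12,158.54

BRL 60,500.00 ÷ 3.0550 = NZD 19,803.60
NZD 19,803.60 ÷ 0.20679 = HKD 95,766.72
HKD 95,766.72 ÷ 7.8765 = CHF 12,158.54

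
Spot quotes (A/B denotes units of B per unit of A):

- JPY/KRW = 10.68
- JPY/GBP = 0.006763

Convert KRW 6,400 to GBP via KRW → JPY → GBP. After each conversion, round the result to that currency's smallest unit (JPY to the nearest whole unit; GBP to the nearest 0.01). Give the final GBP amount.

KRW 6,400 ÷ 10.68 = JPY 599
JPY 599 × 0.006763 = GBP 4.05

GBP 4.05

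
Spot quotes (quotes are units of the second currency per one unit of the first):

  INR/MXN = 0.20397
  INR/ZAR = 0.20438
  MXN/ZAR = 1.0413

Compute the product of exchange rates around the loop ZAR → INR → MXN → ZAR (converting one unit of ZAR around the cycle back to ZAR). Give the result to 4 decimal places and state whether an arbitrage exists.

1.0392 (arbitrage exists)

Around ZAR → INR → MXN → ZAR: 1 ÷ 0.20438 × 0.20397 × 1.0413 = 1.039211
Product > 1; profitable direction is ZAR → INR → MXN → ZAR.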